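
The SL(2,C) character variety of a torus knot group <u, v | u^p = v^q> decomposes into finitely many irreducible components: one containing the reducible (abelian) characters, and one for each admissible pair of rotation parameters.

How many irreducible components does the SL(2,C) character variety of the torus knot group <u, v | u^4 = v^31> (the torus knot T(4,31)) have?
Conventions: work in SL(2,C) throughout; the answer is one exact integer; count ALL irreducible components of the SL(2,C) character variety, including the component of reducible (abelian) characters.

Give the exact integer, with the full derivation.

46

For T(4,31): irreducibility forces the central element u^4 = v^31 to one of +I, -I.
On an irreducible component, tr(u) is locked at 2*cos(pi*alpha/4) for some alpha in 1..3, and tr(v) at 2*cos(pi*beta/31) for some beta in 1..30.
u^4 = (-1)^alpha I and v^31 = (-1)^beta I must agree, so alpha and beta have equal parity.
Enumerate parity-matched pairs: 2*15 odd-odd plus 1*15 even-even gives 45.
That is 45 components of irreducible characters, and with the reducible (abelian) component the total is 46.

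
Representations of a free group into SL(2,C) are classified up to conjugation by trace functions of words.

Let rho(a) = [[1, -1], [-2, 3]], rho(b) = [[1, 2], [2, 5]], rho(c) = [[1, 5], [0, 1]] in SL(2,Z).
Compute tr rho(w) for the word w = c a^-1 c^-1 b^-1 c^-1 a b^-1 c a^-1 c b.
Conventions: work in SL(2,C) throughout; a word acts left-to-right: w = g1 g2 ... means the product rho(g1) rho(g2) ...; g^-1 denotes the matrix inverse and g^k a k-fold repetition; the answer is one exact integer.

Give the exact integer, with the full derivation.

3436598

rho(c) = [[1, 5], [0, 1]]
... * rho(a^-1) = [[3, 1], [2, 1]]  ->  [[13, 6], [2, 1]]
... * rho(c^-1) = [[1, -5], [0, 1]]  ->  [[13, -59], [2, -9]]
... * rho(b^-1) = [[5, -2], [-2, 1]]  ->  [[183, -85], [28, -13]]
... * rho(c^-1) = [[1, -5], [0, 1]]  ->  [[183, -1000], [28, -153]]
... * rho(a) = [[1, -1], [-2, 3]]  ->  [[2183, -3183], [334, -487]]
... * rho(b^-1) = [[5, -2], [-2, 1]]  ->  [[17281, -7549], [2644, -1155]]
... * rho(c) = [[1, 5], [0, 1]]  ->  [[17281, 78856], [2644, 12065]]
... * rho(a^-1) = [[3, 1], [2, 1]]  ->  [[209555, 96137], [32062, 14709]]
... * rho(c) = [[1, 5], [0, 1]]  ->  [[209555, 1143912], [32062, 175019]]
... * rho(b) = [[1, 2], [2, 5]]  ->  [[2497379, 6138670], [382100, 939219]]
tr = 2497379 + 939219 = 3436598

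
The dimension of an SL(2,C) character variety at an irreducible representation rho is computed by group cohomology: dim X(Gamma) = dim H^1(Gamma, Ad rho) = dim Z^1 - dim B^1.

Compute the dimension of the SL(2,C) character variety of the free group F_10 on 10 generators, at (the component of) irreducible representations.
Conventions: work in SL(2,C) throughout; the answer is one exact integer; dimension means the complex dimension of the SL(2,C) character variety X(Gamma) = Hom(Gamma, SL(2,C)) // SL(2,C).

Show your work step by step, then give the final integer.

27

Here Gamma is free of rank 10 — no relator constrains a cocycle.
Z^1(Gamma, Ad rho) = (sl_2)^10: a cocycle is a free choice of one sl_2 vector per generator, so dim Z^1 = 3*10 = 30.
dim B^1 = 3: the coboundary map is injective because an irreducible image has centralizer 0 in sl_2.
Therefore dim X = 30 - 3 = 27.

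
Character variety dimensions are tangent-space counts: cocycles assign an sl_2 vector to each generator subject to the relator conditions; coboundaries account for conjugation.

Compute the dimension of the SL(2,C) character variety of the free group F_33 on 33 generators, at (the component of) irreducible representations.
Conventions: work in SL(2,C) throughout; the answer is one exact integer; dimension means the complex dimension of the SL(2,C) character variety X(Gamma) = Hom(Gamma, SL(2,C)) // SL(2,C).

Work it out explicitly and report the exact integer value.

96

Gamma = F_33 has 33 generators and no relators.
Z^1(Gamma, Ad rho) = (sl_2)^33: a cocycle is a free choice of one sl_2 vector per generator, so dim Z^1 = 3*33 = 99.
dim B^1 = 3: the coboundary map is injective because an irreducible image has centralizer 0 in sl_2.
dim X = dim H^1 = dim Z^1 - dim B^1 = 99 - 3 = 96.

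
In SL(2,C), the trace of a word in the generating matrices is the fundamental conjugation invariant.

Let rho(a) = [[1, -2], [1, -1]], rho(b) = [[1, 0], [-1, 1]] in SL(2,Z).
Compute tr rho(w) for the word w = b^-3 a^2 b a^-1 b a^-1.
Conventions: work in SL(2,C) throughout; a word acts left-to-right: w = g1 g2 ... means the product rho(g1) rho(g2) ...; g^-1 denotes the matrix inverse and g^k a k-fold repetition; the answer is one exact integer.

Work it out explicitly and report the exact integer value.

10

rho(b^-1) = [[1, 0], [1, 1]]
... * rho(b^-1) = [[1, 0], [1, 1]]  ->  [[1, 0], [2, 1]]
... * rho(b^-1) = [[1, 0], [1, 1]]  ->  [[1, 0], [3, 1]]
... * rho(a) = [[1, -2], [1, -1]]  ->  [[1, -2], [4, -7]]
... * rho(a) = [[1, -2], [1, -1]]  ->  [[-1, 0], [-3, -1]]
... * rho(b) = [[1, 0], [-1, 1]]  ->  [[-1, 0], [-2, -1]]
... * rho(a^-1) = [[-1, 2], [-1, 1]]  ->  [[1, -2], [3, -5]]
... * rho(b) = [[1, 0], [-1, 1]]  ->  [[3, -2], [8, -5]]
... * rho(a^-1) = [[-1, 2], [-1, 1]]  ->  [[-1, 4], [-3, 11]]
tr = -1 + 11 = 10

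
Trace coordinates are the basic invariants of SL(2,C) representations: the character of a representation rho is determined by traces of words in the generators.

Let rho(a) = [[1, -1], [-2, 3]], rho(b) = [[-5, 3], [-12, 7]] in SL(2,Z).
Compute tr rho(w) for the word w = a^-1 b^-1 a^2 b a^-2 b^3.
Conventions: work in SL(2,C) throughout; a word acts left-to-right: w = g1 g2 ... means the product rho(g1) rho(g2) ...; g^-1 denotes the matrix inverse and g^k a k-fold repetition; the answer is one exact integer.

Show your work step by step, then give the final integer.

-264434

rho(a^-1) = [[3, 1], [2, 1]]
... * rho(b^-1) = [[7, -3], [12, -5]]  ->  [[33, -14], [26, -11]]
... * rho(a) = [[1, -1], [-2, 3]]  ->  [[61, -75], [48, -59]]
... * rho(a) = [[1, -1], [-2, 3]]  ->  [[211, -286], [166, -225]]
... * rho(b) = [[-5, 3], [-12, 7]]  ->  [[2377, -1369], [1870, -1077]]
... * rho(a^-1) = [[3, 1], [2, 1]]  ->  [[4393, 1008], [3456, 793]]
... * rho(a^-1) = [[3, 1], [2, 1]]  ->  [[15195, 5401], [11954, 4249]]
... * rho(b) = [[-5, 3], [-12, 7]]  ->  [[-140787, 83392], [-110758, 65605]]
... * rho(b) = [[-5, 3], [-12, 7]]  ->  [[-296769, 161383], [-233470, 126961]]
... * rho(b) = [[-5, 3], [-12, 7]]  ->  [[-452751, 239374], [-356182, 188317]]
tr = -452751 + 188317 = -264434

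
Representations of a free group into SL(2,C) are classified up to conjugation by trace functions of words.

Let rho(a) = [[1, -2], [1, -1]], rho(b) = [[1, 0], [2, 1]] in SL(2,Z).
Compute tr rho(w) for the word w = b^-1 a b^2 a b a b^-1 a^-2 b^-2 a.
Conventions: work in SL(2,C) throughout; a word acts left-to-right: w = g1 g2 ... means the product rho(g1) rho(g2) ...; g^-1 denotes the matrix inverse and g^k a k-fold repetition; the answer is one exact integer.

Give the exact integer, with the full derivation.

-1538

rho(b^-1) = [[1, 0], [-2, 1]]
... * rho(a) = [[1, -2], [1, -1]]  ->  [[1, -2], [-1, 3]]
... * rho(b) = [[1, 0], [2, 1]]  ->  [[-3, -2], [5, 3]]
... * rho(b) = [[1, 0], [2, 1]]  ->  [[-7, -2], [11, 3]]
... * rho(a) = [[1, -2], [1, -1]]  ->  [[-9, 16], [14, -25]]
... * rho(b) = [[1, 0], [2, 1]]  ->  [[23, 16], [-36, -25]]
... * rho(a) = [[1, -2], [1, -1]]  ->  [[39, -62], [-61, 97]]
... * rho(b^-1) = [[1, 0], [-2, 1]]  ->  [[163, -62], [-255, 97]]
... * rho(a^-1) = [[-1, 2], [-1, 1]]  ->  [[-101, 264], [158, -413]]
... * rho(a^-1) = [[-1, 2], [-1, 1]]  ->  [[-163, 62], [255, -97]]
... * rho(b^-1) = [[1, 0], [-2, 1]]  ->  [[-287, 62], [449, -97]]
... * rho(b^-1) = [[1, 0], [-2, 1]]  ->  [[-411, 62], [643, -97]]
... * rho(a) = [[1, -2], [1, -1]]  ->  [[-349, 760], [546, -1189]]
tr = -349 + -1189 = -1538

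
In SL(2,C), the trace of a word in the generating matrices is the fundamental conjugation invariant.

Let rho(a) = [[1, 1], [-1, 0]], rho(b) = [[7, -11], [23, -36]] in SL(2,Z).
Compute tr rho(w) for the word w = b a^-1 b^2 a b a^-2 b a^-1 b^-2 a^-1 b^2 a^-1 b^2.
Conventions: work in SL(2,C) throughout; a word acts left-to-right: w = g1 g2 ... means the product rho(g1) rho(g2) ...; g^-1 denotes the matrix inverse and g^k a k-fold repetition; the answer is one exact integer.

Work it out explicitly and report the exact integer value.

rho(b) = [[7, -11], [23, -36]]
... * rho(a^-1) = [[0, -1], [1, 1]]  ->  [[-11, -18], [-36, -59]]
... * rho(b) = [[7, -11], [23, -36]]  ->  [[-491, 769], [-1609, 2520]]
... * rho(b) = [[7, -11], [23, -36]]  ->  [[14250, -22283], [46697, -73021]]
... * rho(a) = [[1, 1], [-1, 0]]  ->  [[36533, 14250], [119718, 46697]]
... * rho(b) = [[7, -11], [23, -36]]  ->  [[583481, -914863], [1912057, -2997990]]
... * rho(a^-1) = [[0, -1], [1, 1]]  ->  [[-914863, -1498344], [-2997990, -4910047]]
... * rho(a^-1) = [[0, -1], [1, 1]]  ->  [[-1498344, -583481], [-4910047, -1912057]]
... * rho(b) = [[7, -11], [23, -36]]  ->  [[-23908471, 37487100], [-78347640, 122844569]]
... * rho(a^-1) = [[0, -1], [1, 1]]  ->  [[37487100, 61395571], [122844569, 201192209]]
... * rho(b^-1) = [[-36, 11], [-23, 7]]  ->  [[-2761633733, 842127097], [-9049825291, 2759635722]]
... * rho(b^-1) = [[-36, 11], [-23, 7]]  ->  [[80049891157, -24483081384], [262322088870, -80230628147]]
... * rho(a^-1) = [[0, -1], [1, 1]]  ->  [[-24483081384, -104532972541], [-80230628147, -342552717017]]
... * rho(b) = [[7, -11], [23, -36]]  ->  [[-2575639938131, 4032500906700], [-8440326888420, 13214434722229]]
... * rho(b) = [[7, -11], [23, -36]]  ->  [[74718041287183, -116837993321759], [244849710392327, -382876054227624]]
... * rho(a^-1) = [[0, -1], [1, 1]]  ->  [[-116837993321759, -191556034608942], [-382876054227624, -627725764619951]]
... * rho(b) = [[7, -11], [23, -36]]  ->  [[-5223654749257979, 8181235172461261], [-17117824965852241, 26809764122822100]]
... * rho(b) = [[7, -11], [23, -36]]  ->  [[151602825721803150, -237064263966767627], [496799800063942613, -776855433797220949]]
tr = 151602825721803150 + -776855433797220949 = -625252608075417799

-625252608075417799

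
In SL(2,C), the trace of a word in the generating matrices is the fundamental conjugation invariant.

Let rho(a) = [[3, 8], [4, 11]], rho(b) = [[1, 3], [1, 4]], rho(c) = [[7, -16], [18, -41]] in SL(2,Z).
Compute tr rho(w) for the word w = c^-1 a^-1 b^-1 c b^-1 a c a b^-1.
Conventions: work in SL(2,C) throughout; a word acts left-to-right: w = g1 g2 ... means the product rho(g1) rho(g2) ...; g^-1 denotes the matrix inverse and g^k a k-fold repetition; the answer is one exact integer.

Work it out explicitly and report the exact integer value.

18735298

rho(c^-1) = [[-41, 16], [-18, 7]]
... * rho(a^-1) = [[11, -8], [-4, 3]]  ->  [[-515, 376], [-226, 165]]
... * rho(b^-1) = [[4, -3], [-1, 1]]  ->  [[-2436, 1921], [-1069, 843]]
... * rho(c) = [[7, -16], [18, -41]]  ->  [[17526, -39785], [7691, -17459]]
... * rho(b^-1) = [[4, -3], [-1, 1]]  ->  [[109889, -92363], [48223, -40532]]
... * rho(a) = [[3, 8], [4, 11]]  ->  [[-39785, -136881], [-17459, -60068]]
... * rho(c) = [[7, -16], [18, -41]]  ->  [[-2742353, 6248681], [-1203437, 2742132]]
... * rho(a) = [[3, 8], [4, 11]]  ->  [[16767665, 46796667], [7358217, 20535956]]
... * rho(b^-1) = [[4, -3], [-1, 1]]  ->  [[20273993, -3506328], [8896912, -1538695]]
tr = 20273993 + -1538695 = 18735298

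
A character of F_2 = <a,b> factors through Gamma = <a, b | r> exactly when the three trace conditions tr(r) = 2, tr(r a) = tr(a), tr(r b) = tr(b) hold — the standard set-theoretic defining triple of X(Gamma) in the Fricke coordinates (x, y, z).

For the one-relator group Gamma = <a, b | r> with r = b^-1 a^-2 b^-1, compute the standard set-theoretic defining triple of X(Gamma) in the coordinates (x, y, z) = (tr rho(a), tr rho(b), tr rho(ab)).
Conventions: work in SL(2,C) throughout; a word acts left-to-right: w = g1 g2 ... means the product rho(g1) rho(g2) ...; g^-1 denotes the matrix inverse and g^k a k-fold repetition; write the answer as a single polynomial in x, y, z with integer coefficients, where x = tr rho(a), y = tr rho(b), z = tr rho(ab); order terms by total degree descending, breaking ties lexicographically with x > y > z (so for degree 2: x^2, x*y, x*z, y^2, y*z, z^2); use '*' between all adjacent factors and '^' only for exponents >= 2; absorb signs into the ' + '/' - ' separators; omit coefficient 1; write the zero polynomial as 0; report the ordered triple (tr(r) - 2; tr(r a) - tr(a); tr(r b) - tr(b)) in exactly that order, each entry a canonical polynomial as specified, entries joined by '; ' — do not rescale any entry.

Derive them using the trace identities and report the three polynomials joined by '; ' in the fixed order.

x*y*z - x^2 - y^2; x^2*y*z - x^3 - x*y^2 - x*z^2 + y*z + 2*x; x*z - 2*y

tr(a^-1) = tr(a) = x
so tr(a^-1 b) = tr(b) tr(a) - tr(b a) = x*y - z
reduce: tr(a^-1 b^-1) = tr(a^-1) tr(b) - tr(a^-1 b) = z
reduce: tr(a^-2 b^-1) = tr(a^-1 b^-1) tr(a) - tr(a^-1 b^-1 a) = x*z - y
so tr(a^-2) = tr(a^-1) tr(a) - tr(1) = x^2 - 2
tr(b^-1 a^-2 b^-1) = tr(a^-2 b^-1) tr(b) - tr(a^-2) = x*y*z - x^2 - y^2 + 2
so tr(a b a b) = tr(b a) tr(b a) - tr(1)   [split at a repeated b] = z^2 - 2
so tr(b^-1 a b a) = tr(a b a) tr(b) - tr(a b a b)   [inverse elimination on b] = x*y*z - y^2 - z^2 + 2
tr(a^-1 b^-1 a b) = tr(b^-1 a b) tr(a) - tr(b^-1 a b a)   [inverse elimination on a] = -x*y*z + x^2 + y^2 + z^2 - 2
reduce: tr(b^-1 a b^-1 a^-1) = tr(a^-1 b^-1 a) tr(b) - tr(a^-1 b^-1 a b)   [inverse elimination on b] = x*y*z - x^2 - z^2 + 2
tr(b^-1 a b^-1) = tr(a b^-1) tr(b) - tr(a)   [inverse elimination on b] = x*y^2 - y*z - x
so tr(b^-1 a^-2 b^-1 a) = tr(b^-1 a b^-1 a^-1) tr(a) - tr(b^-1 a b^-1)   [inverse elimination on a] = x^2*y*z - x^3 - x*y^2 - x*z^2 + y*z + 3*x
assemble the triple (tr(r) - 2; tr(r a) - x; tr(r b) - y)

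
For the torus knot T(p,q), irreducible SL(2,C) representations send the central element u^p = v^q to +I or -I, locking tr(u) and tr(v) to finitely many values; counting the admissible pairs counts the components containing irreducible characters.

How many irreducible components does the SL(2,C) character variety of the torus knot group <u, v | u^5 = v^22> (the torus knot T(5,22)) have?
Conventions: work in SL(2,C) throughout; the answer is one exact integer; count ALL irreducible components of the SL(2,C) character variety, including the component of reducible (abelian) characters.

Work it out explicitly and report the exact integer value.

43

Gamma = < u, v | u^5 = v^22 > (torus knot T(5,22)); the central element u^5 = v^22 acts as +I or -I in any irreducible SL(2,C) representation.
So on each irreducible component the traces are pinned: tr(u) = 2*cos(pi*alpha/5) with 1 <= alpha <= 4, tr(v) = 2*cos(pi*beta/22) with 1 <= beta <= 21.
The two central values (-1)^alpha I and (-1)^beta I must be the same matrix, so alpha and beta share a parity.
Counting: 2 odd alphas x 11 odd betas + 2 even alphas x 10 even betas = 22 + 20 = 42.
Total: 42 irreducible-character components + 1 reducible (abelian) component = 43.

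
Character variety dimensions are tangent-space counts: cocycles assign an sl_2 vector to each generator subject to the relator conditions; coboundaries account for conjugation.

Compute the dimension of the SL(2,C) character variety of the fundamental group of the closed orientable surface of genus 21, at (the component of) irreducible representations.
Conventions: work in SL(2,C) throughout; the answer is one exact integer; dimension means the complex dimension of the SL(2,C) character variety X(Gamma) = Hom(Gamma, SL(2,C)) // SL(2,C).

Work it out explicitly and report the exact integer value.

Gamma = pi_1(Sigma_21) = < a_1, b_1, ..., a_21, b_21 | prod [a_i, b_i] > has 2g = 42 generators and 1 relator.
Before the relator condition, cocycle space has dim 3*42 = 126.
H^2 = coker(d_2) is dual to H^0 = 0 at irreducible rho (Poincare duality), so d_2 is onto: dim Z^1 = 123.
dim B^1 = 3 (coboundaries, injective at irreducible rho).
Hence dim X = 123 - 3 = 120.

120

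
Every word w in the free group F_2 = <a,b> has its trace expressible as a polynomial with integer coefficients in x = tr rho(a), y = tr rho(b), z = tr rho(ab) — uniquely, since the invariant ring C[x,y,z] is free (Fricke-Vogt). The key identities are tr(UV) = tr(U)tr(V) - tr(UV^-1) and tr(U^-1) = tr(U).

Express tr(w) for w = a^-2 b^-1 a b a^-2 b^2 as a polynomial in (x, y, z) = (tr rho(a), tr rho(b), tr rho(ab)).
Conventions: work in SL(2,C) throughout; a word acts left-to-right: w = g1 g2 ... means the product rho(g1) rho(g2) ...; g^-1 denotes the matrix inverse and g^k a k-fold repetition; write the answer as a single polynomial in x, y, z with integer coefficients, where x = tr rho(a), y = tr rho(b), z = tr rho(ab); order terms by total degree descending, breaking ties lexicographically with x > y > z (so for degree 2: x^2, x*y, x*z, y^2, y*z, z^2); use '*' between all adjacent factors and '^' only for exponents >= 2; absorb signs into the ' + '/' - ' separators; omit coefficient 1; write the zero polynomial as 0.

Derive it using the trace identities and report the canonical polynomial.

-x^4*y^3*z + x^5*y^2 + x^3*y^4 + 2*x^3*y^2*z^2 - x^2*y*z^3 - x^5 - 5*x^3*y^2 - x^3*z^2 - x*y^4 - x*y^2*z^2 + x^2*y*z + 5*x^3 + 4*x*y^2 + 2*x*z^2 + y*z - 5*x

tr(b^2) = tr(b) tr(b) - tr(1)  (reduce the b square) = y^2 - 2
next, tr(b^3) = tr(b) tr(b^2) - tr(b)  (reduce the b square) = y^3 - 3*y
tr(b a b) = tr(b) tr(a b) - tr(a)  (reduce the b square) = y*z - x
next, tr(b a b^2) = tr(b) tr(b a b) - tr(b a)  (reduce the b square) = y^2*z - x*y - z
tr(b a b^3) = tr(b) tr(b a b^2) - tr(b a b)  (reduce the b square) = y^3*z - x*y^2 - 2*y*z + x
tr(a b a b) = tr(b a) tr(b a) - tr(1)  (split on b) = z^2 - 2
and tr(a b a) = tr(a) tr(b a) - tr(b)  (reduce the a square) = x*z - y
tr(b a b a b) = tr(b) tr(a b a b) - tr(a b a)  (reduce the b square) = y*z^2 - x*z - y
tr(b a b^3 a) = tr(b) tr(b a b a b) - tr(b a b a)  (reduce the b square) = y^2*z^2 - x*y*z - y^2 - z^2 + 2
and tr(a b^3 a^-1 b) = tr(b a b^3) tr(a) - tr(b a b^3 a)  (eliminate a^-1) = x*y^3*z - x^2*y^2 - y^2*z^2 - x*y*z + x^2 + y^2 + z^2 - 2
next, tr(b^2 a^-1 b^-1 a b) = tr(a b^3 a^-1) tr(b) - tr(a b^3 a^-1 b)  (eliminate b^-1) = -x*y^3*z + x^2*y^2 + y^4 + y^2*z^2 + x*y*z - x^2 - 4*y^2 - z^2 + 2
next, tr(a b a b^2 a) = tr(a) tr(b a b^2 a) - tr(b a b^2)  (reduce the a square) = x*y*z^2 - x^2*z - y^2*z + z
and tr(a b a b a b) = tr(a b a b) tr(a b) - tr(b a)  (split on a) = z^3 - 3*z
and tr(a b a b a) = tr(a) tr(b a b a) - tr(b a b)  (reduce the a square) = x*z^2 - y*z - x
and tr(a b a b^2 a b) = tr(b) tr(a b a b a b) - tr(a b a b a)  (reduce the b square) = y*z^3 - x*z^2 - 2*y*z + x
tr(b^-1 a b a b^2 a) = tr(a b a b^2 a) tr(b) - tr(a b a b^2 a b)  (eliminate b^-1) = x*y^2*z^2 - x^2*y*z - y^3*z - y*z^3 + x*z^2 + 3*y*z - x
next, tr(b^2 a^-1 b^-1 a b a) = tr(b^-1 a b a b^2) tr(a) - tr(b^-1 a b a b^2 a)  (eliminate a^-1) = -x*y^2*z^2 + x^2*y*z + y^3*z + y*z^3 - 3*y*z - x
and tr(b^-1 a b a^-1 b^2 a^-1) = tr(b^2 a^-1 b^-1 a b) tr(a) - tr(b^2 a^-1 b^-1 a b a)  (eliminate a^-1) = -x^2*y^3*z + x^3*y^2 + x*y^4 + 2*x*y^2*z^2 - y^3*z - y*z^3 - x^3 - 4*x*y^2 - x*z^2 + 3*y*z + 3*x
next, tr(a b a^-1 b) = tr(b a b) tr(a) - tr(b a b a)  (eliminate a^-1) = x*y*z - x^2 - z^2 + 2
and tr(a^-1 b^2 a^-2 b^-1 a b) = tr(b^-1 a b a^-1 b^2 a^-1) tr(a) - tr(b^-1 a b a^-1 b^2)  (eliminate a^-1) = -x^3*y^3*z + x^4*y^2 + x^2*y^4 + 2*x^2*y^2*z^2 - x*y^3*z - x*y*z^3 - x^4 - 4*x^2*y^2 - x^2*z^2 + 2*x*y*z + 4*x^2 + z^2 - 2
tr(b^2 a^-2 b^-1 a b) = tr(a^-1 b^-1 a b^3) tr(a) - tr(a^-1 b^-1 a b^3 a)  (eliminate a^-1) = -x^2*y^3*z + x^3*y^2 + x*y^4 + x*y^2*z^2 + x^2*y*z - x^3 - 4*x*y^2 - x*z^2 - y*z + 3*x
tr(a^-2 b^-1 a b a^-2 b^2) = tr(a^-1 b^2 a^-2 b^-1 a b) tr(a) - tr(a^-1 b^2 a^-2 b^-1 a b a)  (eliminate a^-1) = -x^4*y^3*z + x^5*y^2 + x^3*y^4 + 2*x^3*y^2*z^2 - x^2*y*z^3 - x^5 - 5*x^3*y^2 - x^3*z^2 - x*y^4 - x*y^2*z^2 + x^2*y*z + 5*x^3 + 4*x*y^2 + 2*x*z^2 + y*z - 5*x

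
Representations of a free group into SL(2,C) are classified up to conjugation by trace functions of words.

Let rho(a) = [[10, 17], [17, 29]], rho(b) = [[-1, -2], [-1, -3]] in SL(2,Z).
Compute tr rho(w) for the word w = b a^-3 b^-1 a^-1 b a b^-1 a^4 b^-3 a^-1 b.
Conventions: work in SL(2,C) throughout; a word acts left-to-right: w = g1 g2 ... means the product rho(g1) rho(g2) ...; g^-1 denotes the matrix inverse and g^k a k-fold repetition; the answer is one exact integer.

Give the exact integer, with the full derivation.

rho(b) = [[-1, -2], [-1, -3]]
... * rho(a^-1) = [[29, -17], [-17, 10]]  ->  [[5, -3], [22, -13]]
... * rho(a^-1) = [[29, -17], [-17, 10]]  ->  [[196, -115], [859, -504]]
... * rho(a^-1) = [[29, -17], [-17, 10]]  ->  [[7639, -4482], [33479, -19643]]
... * rho(b^-1) = [[-3, 2], [1, -1]]  ->  [[-27399, 19760], [-120080, 86601]]
... * rho(a^-1) = [[29, -17], [-17, 10]]  ->  [[-1130491, 663383], [-4954537, 2907370]]
... * rho(b) = [[-1, -2], [-1, -3]]  ->  [[467108, 270833], [2047167, 1186964]]
... * rho(a) = [[10, 17], [17, 29]]  ->  [[9275241, 15794993], [40650058, 69223795]]
... * rho(b^-1) = [[-3, 2], [1, -1]]  ->  [[-12030730, 2755489], [-52726379, 12076321]]
... * rho(a) = [[10, 17], [17, 29]]  ->  [[-73463987, -124613229], [-321966333, -546135134]]
... * rho(a) = [[10, 17], [17, 29]]  ->  [[-2853064763, -4862671420], [-12503960608, -21311346547]]
... * rho(a) = [[10, 17], [17, 29]]  ->  [[-111196061770, -189519572151], [-487332497379, -830596380199]]
... * rho(a) = [[10, 17], [17, 29]]  ->  [[-4333793344267, -7386400642469], [-18993463437173, -32371947481214]]
... * rho(b^-1) = [[-3, 2], [1, -1]]  ->  [[5614979390332, -1281186046065], [24608442830305, -5614979393132]]
... * rho(b^-1) = [[-3, 2], [1, -1]]  ->  [[-18126124217061, 12511144826729], [-79440307884047, 54831865053742]]
... * rho(b^-1) = [[-3, 2], [1, -1]]  ->  [[66889517477912, -48763393260851], [293152788705883, -213712480821836]]
... * rho(a^-1) = [[29, -17], [-17, 10]]  ->  [[2768773692293915, -1624755729733014], [12134543046441819, -7120722216218371]]
... * rho(b) = [[-1, -2], [-1, -3]]  ->  [[-1144017962560901, -663280195388788], [-5013820830223448, -2906919444228525]]
tr = -1144017962560901 + -2906919444228525 = -4050937406789426

-4050937406789426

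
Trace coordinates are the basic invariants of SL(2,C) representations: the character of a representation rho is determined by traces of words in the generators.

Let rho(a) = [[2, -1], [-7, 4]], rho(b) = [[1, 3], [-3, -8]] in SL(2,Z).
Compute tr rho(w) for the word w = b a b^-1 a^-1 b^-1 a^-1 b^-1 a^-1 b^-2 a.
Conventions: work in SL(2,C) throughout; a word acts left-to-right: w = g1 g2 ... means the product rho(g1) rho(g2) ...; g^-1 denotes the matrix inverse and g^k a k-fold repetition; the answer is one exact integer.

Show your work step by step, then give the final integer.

rho(b) = [[1, 3], [-3, -8]]
... * rho(a) = [[2, -1], [-7, 4]]  ->  [[-19, 11], [50, -29]]
... * rho(b^-1) = [[-8, -3], [3, 1]]  ->  [[185, 68], [-487, -179]]
... * rho(a^-1) = [[4, 1], [7, 2]]  ->  [[1216, 321], [-3201, -845]]
... * rho(b^-1) = [[-8, -3], [3, 1]]  ->  [[-8765, -3327], [23073, 8758]]
... * rho(a^-1) = [[4, 1], [7, 2]]  ->  [[-58349, -15419], [153598, 40589]]
... * rho(b^-1) = [[-8, -3], [3, 1]]  ->  [[420535, 159628], [-1107017, -420205]]
... * rho(a^-1) = [[4, 1], [7, 2]]  ->  [[2799536, 739791], [-7369503, -1947427]]
... * rho(b^-1) = [[-8, -3], [3, 1]]  ->  [[-20176915, -7658817], [53113743, 20161082]]
... * rho(b^-1) = [[-8, -3], [3, 1]]  ->  [[138438869, 52871928], [-364426698, -139180147]]
... * rho(a) = [[2, -1], [-7, 4]]  ->  [[-93225758, 73048843], [245407633, -192293890]]
tr = -93225758 + -192293890 = -285519648

-285519648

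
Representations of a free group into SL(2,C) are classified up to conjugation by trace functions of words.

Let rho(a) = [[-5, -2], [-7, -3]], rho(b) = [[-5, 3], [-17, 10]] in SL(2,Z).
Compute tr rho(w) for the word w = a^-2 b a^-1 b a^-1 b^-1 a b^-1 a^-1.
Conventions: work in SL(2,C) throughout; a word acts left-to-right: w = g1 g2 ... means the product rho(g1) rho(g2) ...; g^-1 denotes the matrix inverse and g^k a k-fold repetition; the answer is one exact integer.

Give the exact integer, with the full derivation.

rho(a^-1) = [[-3, 2], [7, -5]]
... * rho(a^-1) = [[-3, 2], [7, -5]]  ->  [[23, -16], [-56, 39]]
... * rho(b) = [[-5, 3], [-17, 10]]  ->  [[157, -91], [-383, 222]]
... * rho(a^-1) = [[-3, 2], [7, -5]]  ->  [[-1108, 769], [2703, -1876]]
... * rho(b) = [[-5, 3], [-17, 10]]  ->  [[-7533, 4366], [18377, -10651]]
... * rho(a^-1) = [[-3, 2], [7, -5]]  ->  [[53161, -36896], [-129688, 90009]]
... * rho(b^-1) = [[10, -3], [17, -5]]  ->  [[-95622, 24997], [233273, -60981]]
... * rho(a) = [[-5, -2], [-7, -3]]  ->  [[303131, 116253], [-739498, -283603]]
... * rho(b^-1) = [[10, -3], [17, -5]]  ->  [[5007611, -1490658], [-12216231, 3636509]]
... * rho(a^-1) = [[-3, 2], [7, -5]]  ->  [[-25457439, 17468512], [62104256, -42615007]]
tr = -25457439 + -42615007 = -68072446

-68072446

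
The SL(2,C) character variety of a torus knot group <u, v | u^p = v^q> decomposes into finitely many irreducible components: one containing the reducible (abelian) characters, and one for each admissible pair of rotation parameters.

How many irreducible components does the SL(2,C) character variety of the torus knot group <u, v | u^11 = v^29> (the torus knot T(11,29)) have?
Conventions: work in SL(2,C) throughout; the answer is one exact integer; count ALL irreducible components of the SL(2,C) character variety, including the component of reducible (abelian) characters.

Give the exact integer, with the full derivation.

In the torus knot group T(11,29), u^11 = v^29 is central, so an irreducible representation sends it to +I or -I (Schur).
So on each irreducible component the traces are pinned: tr(u) = 2*cos(pi*alpha/11) with 1 <= alpha <= 10, tr(v) = 2*cos(pi*beta/29) with 1 <= beta <= 28.
The two central values (-1)^alpha I and (-1)^beta I must be the same matrix, so alpha and beta share a parity.
Counting: 5 odd alphas x 14 odd betas + 5 even alphas x 14 even betas = 70 + 70 = 140.
That is 140 components of irreducible characters, and with the reducible (abelian) component the total is 141.

141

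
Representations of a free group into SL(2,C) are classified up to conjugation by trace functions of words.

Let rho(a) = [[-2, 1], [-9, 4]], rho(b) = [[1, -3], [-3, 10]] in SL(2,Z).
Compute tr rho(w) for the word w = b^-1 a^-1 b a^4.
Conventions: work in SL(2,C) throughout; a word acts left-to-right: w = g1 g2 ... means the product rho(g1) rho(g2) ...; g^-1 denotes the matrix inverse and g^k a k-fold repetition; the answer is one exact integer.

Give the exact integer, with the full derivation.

10406

rho(b^-1) = [[10, 3], [3, 1]]
... * rho(a^-1) = [[4, -1], [9, -2]]  ->  [[67, -16], [21, -5]]
... * rho(b) = [[1, -3], [-3, 10]]  ->  [[115, -361], [36, -113]]
... * rho(a) = [[-2, 1], [-9, 4]]  ->  [[3019, -1329], [945, -416]]
... * rho(a) = [[-2, 1], [-9, 4]]  ->  [[5923, -2297], [1854, -719]]
... * rho(a) = [[-2, 1], [-9, 4]]  ->  [[8827, -3265], [2763, -1022]]
... * rho(a) = [[-2, 1], [-9, 4]]  ->  [[11731, -4233], [3672, -1325]]
tr = 11731 + -1325 = 10406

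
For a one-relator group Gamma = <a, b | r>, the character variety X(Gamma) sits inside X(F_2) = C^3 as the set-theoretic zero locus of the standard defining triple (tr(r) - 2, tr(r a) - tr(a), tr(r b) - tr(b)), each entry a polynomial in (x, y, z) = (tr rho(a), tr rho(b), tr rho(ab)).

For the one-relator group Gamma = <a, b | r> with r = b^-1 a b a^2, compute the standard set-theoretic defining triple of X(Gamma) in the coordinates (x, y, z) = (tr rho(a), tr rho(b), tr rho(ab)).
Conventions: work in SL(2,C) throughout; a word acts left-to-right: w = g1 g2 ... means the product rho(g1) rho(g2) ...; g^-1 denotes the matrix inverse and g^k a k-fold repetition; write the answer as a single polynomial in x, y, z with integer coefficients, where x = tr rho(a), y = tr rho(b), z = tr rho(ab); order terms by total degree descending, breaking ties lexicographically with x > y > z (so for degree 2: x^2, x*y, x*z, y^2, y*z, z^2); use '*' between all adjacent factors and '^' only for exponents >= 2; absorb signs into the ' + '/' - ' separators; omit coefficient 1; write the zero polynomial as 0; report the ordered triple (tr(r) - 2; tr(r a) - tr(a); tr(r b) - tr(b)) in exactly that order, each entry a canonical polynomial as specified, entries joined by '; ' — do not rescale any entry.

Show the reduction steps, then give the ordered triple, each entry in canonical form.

trace(b a^2) = trace(a) * trace(b a) - trace(b) = x*z - y
trace(a b a^2) = trace(a) * trace(b a^2) - trace(b a) = x^2*z - x*y - z
trace(b a b a) = trace(b a) * trace(b a) - trace(1)   [split at repeated b] = z^2 - 2
trace(b a b) = trace(b) * trace(a b) - trace(a) = y*z - x
trace(a b a^2 b) = trace(a) * trace(b a b a) - trace(b a b) = x*z^2 - y*z - x
trace(b^-1 a b a^2) = trace(a b a^2) * trace(b) - trace(a b a^2 b) = x^2*y*z - x*y^2 - x*z^2 + x
trace(a b a^3) = trace(a) * trace(a^2 b a) - trace(a^2 b) = x^3*z - x^2*y - 2*x*z + y
trace(a b a^3 b) = trace(a) * trace(b a b a^2) - trace(b a b a) = x^2*z^2 - x*y*z - x^2 - z^2 + 2
trace(b^-1 a b a^3) = trace(a b a^3) * trace(b) - trace(a b a^3 b) = x^3*y*z - x^2*y^2 - x^2*z^2 - x*y*z + x^2 + y^2 + z^2 - 2
assemble the triple (trace(r) - 2; trace(r a) - x; trace(r b) - y)

x^2*y*z - x*y^2 - x*z^2 + x - 2; x^3*y*z - x^2*y^2 - x^2*z^2 - x*y*z + x^2 + y^2 + z^2 - x - 2; x^2*z - x*y - y - z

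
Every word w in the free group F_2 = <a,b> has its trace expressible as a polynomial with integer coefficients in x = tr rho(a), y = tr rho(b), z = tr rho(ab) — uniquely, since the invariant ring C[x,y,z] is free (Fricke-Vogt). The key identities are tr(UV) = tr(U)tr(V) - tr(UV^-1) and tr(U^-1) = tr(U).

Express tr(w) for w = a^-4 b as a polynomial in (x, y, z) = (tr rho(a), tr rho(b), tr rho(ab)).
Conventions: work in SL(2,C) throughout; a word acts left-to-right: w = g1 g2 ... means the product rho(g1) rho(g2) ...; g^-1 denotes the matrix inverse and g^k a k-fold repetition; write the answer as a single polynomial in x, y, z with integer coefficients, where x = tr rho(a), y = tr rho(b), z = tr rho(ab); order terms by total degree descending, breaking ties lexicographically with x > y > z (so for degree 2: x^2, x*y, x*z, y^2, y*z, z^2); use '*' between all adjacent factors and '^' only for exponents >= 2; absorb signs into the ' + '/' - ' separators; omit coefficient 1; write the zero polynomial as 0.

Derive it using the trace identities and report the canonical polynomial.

reduce: trace(b a^-1) = trace(b) * trace(a) - trace(b a)  (eliminate a^-1) = x*y - z
trace(a^-2 b) = trace(b a^-1) * trace(a) - trace(b)  (eliminate a^-1) = x^2*y - x*z - y
reduce: trace(a^-2 b a^-1) = trace(a^-2 b) * trace(a) - trace(a^-2 b a)  (eliminate a^-1) = x^3*y - x^2*z - 2*x*y + z
trace(a^-4 b) = trace(a^-2 b a^-1) * trace(a) - trace(a^-2 b)  (eliminate a^-1) = x^4*y - x^3*z - 3*x^2*y + 2*x*z + y

x^4*y - x^3*z - 3*x^2*y + 2*x*z + y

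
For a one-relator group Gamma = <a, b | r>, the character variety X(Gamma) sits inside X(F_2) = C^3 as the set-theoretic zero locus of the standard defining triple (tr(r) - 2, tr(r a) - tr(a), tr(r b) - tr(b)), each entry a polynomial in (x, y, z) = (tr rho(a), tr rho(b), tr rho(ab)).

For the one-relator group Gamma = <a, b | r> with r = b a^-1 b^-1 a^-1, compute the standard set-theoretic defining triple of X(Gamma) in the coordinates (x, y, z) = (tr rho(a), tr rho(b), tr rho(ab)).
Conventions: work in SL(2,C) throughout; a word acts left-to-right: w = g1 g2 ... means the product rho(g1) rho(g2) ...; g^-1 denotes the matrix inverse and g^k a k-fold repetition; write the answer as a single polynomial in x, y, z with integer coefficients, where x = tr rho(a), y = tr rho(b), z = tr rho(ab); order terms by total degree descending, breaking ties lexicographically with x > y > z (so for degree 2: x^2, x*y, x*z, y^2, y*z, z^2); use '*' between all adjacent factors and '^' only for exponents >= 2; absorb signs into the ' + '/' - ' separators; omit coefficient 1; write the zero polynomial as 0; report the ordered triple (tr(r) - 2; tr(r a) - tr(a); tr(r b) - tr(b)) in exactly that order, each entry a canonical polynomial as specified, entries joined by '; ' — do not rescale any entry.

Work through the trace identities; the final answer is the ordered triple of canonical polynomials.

x*y*z - y^2 - z^2; 0; x*y^2*z - y^3 - y*z^2 - x*z + 2*y

tr(a^-1) = tr(a) = x
and tr(b a b) = tr(b) tr(a b) - tr(a) = y*z - x
tr(b a b a) = tr(b a) tr(b a) - tr(1) = z^2 - 2
and tr(a b a^-1 b) = tr(b a b) tr(a) - tr(b a b a) = x*y*z - x^2 - z^2 + 2
and tr(b a^-1 b^-1 a) = tr(a b a^-1) tr(b) - tr(a b a^-1 b) = -x*y*z + x^2 + y^2 + z^2 - 2
next, tr(b a^-1 b^-1 a^-1) = tr(b a^-1 b^-1) tr(a) - tr(b a^-1 b^-1 a) = x*y*z - y^2 - z^2 + 2
tr(b a^-1) = tr(b) tr(a) - tr(b a)   [inverse elimination on a] = x*y - z
and tr(b^2) = tr(b) tr(b) - tr(1)   [square of b] = y^2 - 2
tr(b a b^2) = tr(b) tr(b a b) - tr(b a)   [square of b] = y^2*z - x*y - z
tr(a b a) = tr(a) tr(b a) - tr(b)   [square of a] = x*z - y
tr(b a b^2 a) = tr(b) tr(a b a b) - tr(a b a)   [square of b] = y*z^2 - x*z - y
and tr(a b^2 a^-1 b) = tr(b a b^2) tr(a) - tr(b a b^2 a)   [inverse elimination on a] = x*y^2*z - x^2*y - y*z^2 + y
tr(b^2 a^-1 b^-1 a) = tr(a b^2 a^-1) tr(b) - tr(a b^2 a^-1 b)   [inverse elimination on b] = -x*y^2*z + x^2*y + y^3 + y*z^2 - 3*y
tr(b a^-1 b^-1 a^-1 b) = tr(b^2 a^-1 b^-1) tr(a) - tr(b^2 a^-1 b^-1 a)   [inverse elimination on a] = x*y^2*z - y^3 - y*z^2 - x*z + 3*y
assemble the triple (tr(r) - 2; tr(r a) - x; tr(r b) - y)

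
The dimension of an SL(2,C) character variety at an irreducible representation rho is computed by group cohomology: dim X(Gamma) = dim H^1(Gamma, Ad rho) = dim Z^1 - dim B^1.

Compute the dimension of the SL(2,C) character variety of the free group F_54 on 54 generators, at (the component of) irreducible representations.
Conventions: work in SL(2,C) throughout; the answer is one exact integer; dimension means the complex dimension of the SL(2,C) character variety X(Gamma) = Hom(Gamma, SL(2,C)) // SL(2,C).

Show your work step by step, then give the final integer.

Gamma = F_54 has 54 generators and no relators.
A cocycle picks one sl_2 vector per generator freely, giving dim Z^1 = 3*54 = 162.
dim B^1 = 3: the coboundary map is injective because an irreducible image has centralizer 0 in sl_2.
Therefore dim X = 162 - 3 = 159.

159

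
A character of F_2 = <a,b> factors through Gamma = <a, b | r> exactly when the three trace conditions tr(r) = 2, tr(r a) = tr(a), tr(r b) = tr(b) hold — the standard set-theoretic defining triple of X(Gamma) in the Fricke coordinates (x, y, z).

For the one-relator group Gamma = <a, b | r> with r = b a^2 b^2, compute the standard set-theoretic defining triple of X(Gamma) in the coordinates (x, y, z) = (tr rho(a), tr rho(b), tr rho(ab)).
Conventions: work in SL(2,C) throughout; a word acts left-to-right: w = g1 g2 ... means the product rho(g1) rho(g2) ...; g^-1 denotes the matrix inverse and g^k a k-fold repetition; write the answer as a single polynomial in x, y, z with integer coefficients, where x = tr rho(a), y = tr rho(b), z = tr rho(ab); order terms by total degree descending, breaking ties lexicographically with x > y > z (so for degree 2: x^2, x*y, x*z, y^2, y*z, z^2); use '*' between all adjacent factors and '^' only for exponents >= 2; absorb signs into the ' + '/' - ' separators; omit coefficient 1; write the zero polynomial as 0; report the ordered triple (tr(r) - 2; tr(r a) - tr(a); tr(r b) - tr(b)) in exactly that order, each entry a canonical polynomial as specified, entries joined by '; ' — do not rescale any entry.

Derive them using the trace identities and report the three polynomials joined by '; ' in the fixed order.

x*y^2*z - x^2*y - y^3 - x*z + 3*y - 2; x*y*z^2 - x^2*z - y^2*z - x + z; x*y^3*z - x^2*y^2 - y^4 - 2*x*y*z + x^2 + 4*y^2 - y - 2

tr(b^2 a) = tr(b) * tr(a b) - tr(a) = y*z - x
tr(b^2) = tr(b) * tr(b) - tr(1) = y^2 - 2
tr(b a^2 b) = tr(a) * tr(b^2 a) - tr(b^2) = x*y*z - x^2 - y^2 + 2
tr(b a^2) = tr(a) * tr(b a) - tr(b) = x*z - y
tr(b a^2 b^2) = tr(b) * tr(b a^2 b) - tr(b a^2) = x*y^2*z - x^2*y - y^3 - x*z + 3*y
tr(b a b a) = tr(a b) * tr(a b) - tr(1)  (split on a) = z^2 - 2
tr(a b a^2 b) = tr(a) * tr(b a b a) - tr(b a b)  (reduce the a square) = x*z^2 - y*z - x
tr(a b a^2) = tr(a) * tr(a b a) - tr(a b)  (reduce the a square) = x^2*z - x*y - z
tr(b a^2 b^2 a) = tr(b) * tr(a b a^2 b) - tr(a b a^2)  (reduce the b square) = x*y*z^2 - x^2*z - y^2*z + z
tr(b a^2 b^3) = tr(b) * tr(b a^2 b^2) - tr(b a^2 b)   [square of b] = x*y^3*z - x^2*y^2 - y^4 - 2*x*y*z + x^2 + 4*y^2 - 2
assemble the triple (tr(r) - 2; tr(r a) - x; tr(r b) - y)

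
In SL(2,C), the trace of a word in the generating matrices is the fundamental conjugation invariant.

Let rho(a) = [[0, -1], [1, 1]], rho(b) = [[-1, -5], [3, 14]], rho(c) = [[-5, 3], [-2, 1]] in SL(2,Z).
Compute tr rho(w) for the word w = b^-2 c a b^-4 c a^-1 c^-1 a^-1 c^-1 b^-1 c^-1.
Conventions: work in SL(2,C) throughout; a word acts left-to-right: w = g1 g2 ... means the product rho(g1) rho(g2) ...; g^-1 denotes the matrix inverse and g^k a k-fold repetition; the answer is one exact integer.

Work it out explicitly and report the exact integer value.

-55034341636

rho(b^-1) = [[14, 5], [-3, -1]]
... * rho(b^-1) = [[14, 5], [-3, -1]]  ->  [[181, 65], [-39, -14]]
... * rho(c) = [[-5, 3], [-2, 1]]  ->  [[-1035, 608], [223, -131]]
... * rho(a) = [[0, -1], [1, 1]]  ->  [[608, 1643], [-131, -354]]
... * rho(b^-1) = [[14, 5], [-3, -1]]  ->  [[3583, 1397], [-772, -301]]
... * rho(b^-1) = [[14, 5], [-3, -1]]  ->  [[45971, 16518], [-9905, -3559]]
... * rho(b^-1) = [[14, 5], [-3, -1]]  ->  [[594040, 213337], [-127993, -45966]]
... * rho(b^-1) = [[14, 5], [-3, -1]]  ->  [[7676549, 2756863], [-1654004, -593999]]
... * rho(c) = [[-5, 3], [-2, 1]]  ->  [[-43896471, 25786510], [9458018, -5556011]]
... * rho(a^-1) = [[1, 1], [-1, 0]]  ->  [[-69682981, -43896471], [15014029, 9458018]]
... * rho(c^-1) = [[1, -3], [2, -5]]  ->  [[-157475923, 428531298], [33930065, -92332177]]
... * rho(a^-1) = [[1, 1], [-1, 0]]  ->  [[-586007221, -157475923], [126262242, 33930065]]
... * rho(c^-1) = [[1, -3], [2, -5]]  ->  [[-900959067, 2545401278], [194122372, -548437051]]
... * rho(b^-1) = [[14, 5], [-3, -1]]  ->  [[-20249630772, -7050196613], [4363024361, 1519048911]]
... * rho(c^-1) = [[1, -3], [2, -5]]  ->  [[-34350023998, 95999875381], [7401122183, -20684317638]]
tr = -34350023998 + -20684317638 = -55034341636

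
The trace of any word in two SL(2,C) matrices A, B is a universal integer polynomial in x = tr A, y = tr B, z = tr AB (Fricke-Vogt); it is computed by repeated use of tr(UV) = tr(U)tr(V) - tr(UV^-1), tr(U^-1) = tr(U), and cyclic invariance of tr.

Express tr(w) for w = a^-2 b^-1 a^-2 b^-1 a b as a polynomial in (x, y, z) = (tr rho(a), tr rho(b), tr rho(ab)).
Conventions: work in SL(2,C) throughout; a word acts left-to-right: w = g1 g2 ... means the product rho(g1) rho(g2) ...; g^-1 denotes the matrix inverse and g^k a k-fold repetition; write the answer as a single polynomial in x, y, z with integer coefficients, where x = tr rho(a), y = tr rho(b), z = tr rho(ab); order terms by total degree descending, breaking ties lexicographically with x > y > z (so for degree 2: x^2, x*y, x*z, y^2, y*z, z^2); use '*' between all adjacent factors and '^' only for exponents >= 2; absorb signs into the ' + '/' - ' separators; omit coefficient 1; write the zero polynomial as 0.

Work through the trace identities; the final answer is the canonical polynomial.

apply: trace(a^-1 b) = trace(b)*trace(a) - trace(b a) = x*y - z
trace(b a^-2) = trace(a^-1 b)*trace(a) - trace(a^-1 b a) = x^2*y - x*z - y
trace(b a b) = trace(b)*trace(a b) - trace(a) = y*z - x
apply: trace(b a b a) = trace(a b)*trace(a b) - trace(1)   [split at repeated a] = z^2 - 2
use: trace(a^-1 b a b) = trace(b a b)*trace(a) - trace(b a b a) = x*y*z - x^2 - z^2 + 2
apply: trace(a^-1 b a b a^-1) = trace(a^-1 b a b)*trace(a) - trace(a^-1 b a b a) = x^2*y*z - x^3 - x*z^2 - y*z + 3*x
apply: trace(a b a^-3 b) = trace(a^-1 b a b a^-1)*trace(a) - trace(a^-1 b a b) = x^3*y*z - x^4 - x^2*z^2 - 2*x*y*z + 4*x^2 + z^2 - 2
trace(a^-1 b^-1 a b a^-2) = trace(a b a^-3)*trace(b) - trace(a b a^-3 b) = -x^3*y*z + x^4 + x^2*y^2 + x^2*z^2 + x*y*z - 4*x^2 - y^2 - z^2 + 2
trace(b^2) = trace(b)*trace(b) - trace(1) = y^2 - 2
trace(a b^2 a) = trace(a)*trace(b^2 a) - trace(b^2) = x*y*z - x^2 - y^2 + 2
trace(a b a) = trace(a)*trace(b a) - trace(b) = x*z - y
use: trace(a b^2 a b) = trace(b)*trace(a b a b) - trace(a b a) = y*z^2 - x*z - y
trace(b a b^-1 a b) = trace(a b^2 a)*trace(b) - trace(a b^2 a b) = x*y^2*z - x^2*y - y^3 - y*z^2 + x*z + 3*y
trace(a b a b a) = trace(a)*trace(b a b a) - trace(b a b) = x*z^2 - y*z - x
apply: trace(a b a b a b) = trace(a b a b)*trace(a b) - trace(b a)   [split at repeated a] = z^3 - 3*z
use: trace(b a b^-1 a b a) = trace(a b a b a)*trace(b) - trace(a b a b a b) = x*y*z^2 - y^2*z - z^3 - x*y + 3*z
trace(b^-1 a b a^-1 b a) = trace(b a b^-1 a b)*trace(a) - trace(b a b^-1 a b a) = x^2*y^2*z - x^3*y - x*y^3 - 2*x*y*z^2 + x^2*z + y^2*z + z^3 + 4*x*y - 3*z
trace(b a^-1 b^-1 a b a^-1) = trace(b^-1 a b a^-1 b)*trace(a) - trace(b^-1 a b a^-1 b a) = -x^2*y^2*z + x^3*y + x*y^3 + 2*x*y*z^2 - x^2*z - y^2*z - z^3 - 3*x*y + 3*z
use: trace(b a b^2) = trace(b)*trace(b a b) - trace(b a) = y^2*z - x*y - z
trace(a b^2 a^-1 b) = trace(b a b^2)*trace(a) - trace(b a b^2 a) = x*y^2*z - x^2*y - y*z^2 + y
trace(b a^-1 b^-1 a b) = trace(a b^2 a^-1)*trace(b) - trace(a b^2 a^-1 b) = -x*y^2*z + x^2*y + y^3 + y*z^2 - 3*y
trace(a^-1 b^-1 a b a^-2 b) = trace(b a^-1 b^-1 a b a^-1)*trace(a) - trace(b a^-1 b^-1 a b) = -x^3*y^2*z + x^4*y + x^2*y^3 + 2*x^2*y*z^2 - x^3*z - x*z^3 - 4*x^2*y - y^3 - y*z^2 + 3*x*z + 3*y
apply: trace(a^-1 b^-1 a b a^-2 b^-1) = trace(a^-1 b^-1 a b a^-2)*trace(b) - trace(a^-1 b^-1 a b a^-2 b) = -x^2*y*z^2 + x^3*z + x*y^2*z + x*z^3 - 3*x*z - y
trace(a^-1 b^-1 a b) = trace(a b a^-1)*trace(b) - trace(a b a^-1 b) = -x*y*z + x^2 + y^2 + z^2 - 2
apply: trace(b^-1 a b a^-2) = trace(a^-1 b^-1 a b)*trace(a) - trace(a^-1 b^-1 a b a) = -x^2*y*z + x^3 + x*y^2 + x*z^2 - 3*x
use: trace(b^-1 a b a^-2 b^-1) = trace(b^-1 a b a^-2)*trace(b) - trace(b^-1 a b a^-2 b) = -x^2*y^2*z + x^3*y + x*y^3 + x*y*z^2 - 4*x*y + z
trace(a^-2 b^-1 a^-2 b^-1 a b) = trace(a^-1 b^-1 a b a^-2 b^-1)*trace(a) - trace(a^-1 b^-1 a b a^-2 b^-1 a) = -x^3*y*z^2 + x^4*z + 2*x^2*y^2*z + x^2*z^3 - x^3*y - x*y^3 - x*y*z^2 - 3*x^2*z + 3*x*y - z

-x^3*y*z^2 + x^4*z + 2*x^2*y^2*z + x^2*z^3 - x^3*y - x*y^3 - x*y*z^2 - 3*x^2*z + 3*x*y - z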